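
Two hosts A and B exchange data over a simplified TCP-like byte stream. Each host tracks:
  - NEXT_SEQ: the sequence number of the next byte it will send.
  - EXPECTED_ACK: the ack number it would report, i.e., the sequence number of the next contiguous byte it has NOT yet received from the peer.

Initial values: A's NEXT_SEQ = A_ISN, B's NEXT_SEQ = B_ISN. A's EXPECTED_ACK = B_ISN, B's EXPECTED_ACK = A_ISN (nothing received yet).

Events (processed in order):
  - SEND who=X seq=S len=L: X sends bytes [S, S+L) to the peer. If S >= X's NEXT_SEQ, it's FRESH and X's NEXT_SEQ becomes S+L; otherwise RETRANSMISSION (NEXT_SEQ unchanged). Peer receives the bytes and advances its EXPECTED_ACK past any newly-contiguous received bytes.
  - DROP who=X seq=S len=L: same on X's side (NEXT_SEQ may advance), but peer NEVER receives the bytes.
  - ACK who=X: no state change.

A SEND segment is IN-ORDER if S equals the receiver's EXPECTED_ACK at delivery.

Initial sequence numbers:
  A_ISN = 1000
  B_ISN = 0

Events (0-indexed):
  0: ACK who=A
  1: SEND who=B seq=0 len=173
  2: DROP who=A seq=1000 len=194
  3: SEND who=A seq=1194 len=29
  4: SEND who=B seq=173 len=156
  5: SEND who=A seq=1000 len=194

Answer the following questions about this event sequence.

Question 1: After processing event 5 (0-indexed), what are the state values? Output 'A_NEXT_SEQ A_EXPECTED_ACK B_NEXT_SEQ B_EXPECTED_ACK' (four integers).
After event 0: A_seq=1000 A_ack=0 B_seq=0 B_ack=1000
After event 1: A_seq=1000 A_ack=173 B_seq=173 B_ack=1000
After event 2: A_seq=1194 A_ack=173 B_seq=173 B_ack=1000
After event 3: A_seq=1223 A_ack=173 B_seq=173 B_ack=1000
After event 4: A_seq=1223 A_ack=329 B_seq=329 B_ack=1000
After event 5: A_seq=1223 A_ack=329 B_seq=329 B_ack=1223

1223 329 329 1223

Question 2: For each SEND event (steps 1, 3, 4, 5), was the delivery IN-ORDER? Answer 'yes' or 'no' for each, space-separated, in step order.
Answer: yes no yes yes

Derivation:
Step 1: SEND seq=0 -> in-order
Step 3: SEND seq=1194 -> out-of-order
Step 4: SEND seq=173 -> in-order
Step 5: SEND seq=1000 -> in-order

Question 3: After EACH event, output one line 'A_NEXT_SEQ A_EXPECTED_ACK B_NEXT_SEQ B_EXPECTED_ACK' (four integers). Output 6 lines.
1000 0 0 1000
1000 173 173 1000
1194 173 173 1000
1223 173 173 1000
1223 329 329 1000
1223 329 329 1223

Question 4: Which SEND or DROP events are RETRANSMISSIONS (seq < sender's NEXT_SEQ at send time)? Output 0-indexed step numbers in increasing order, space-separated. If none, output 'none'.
Step 1: SEND seq=0 -> fresh
Step 2: DROP seq=1000 -> fresh
Step 3: SEND seq=1194 -> fresh
Step 4: SEND seq=173 -> fresh
Step 5: SEND seq=1000 -> retransmit

Answer: 5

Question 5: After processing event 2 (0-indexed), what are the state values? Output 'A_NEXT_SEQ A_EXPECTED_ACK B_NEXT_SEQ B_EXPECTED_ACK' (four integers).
After event 0: A_seq=1000 A_ack=0 B_seq=0 B_ack=1000
After event 1: A_seq=1000 A_ack=173 B_seq=173 B_ack=1000
After event 2: A_seq=1194 A_ack=173 B_seq=173 B_ack=1000

1194 173 173 1000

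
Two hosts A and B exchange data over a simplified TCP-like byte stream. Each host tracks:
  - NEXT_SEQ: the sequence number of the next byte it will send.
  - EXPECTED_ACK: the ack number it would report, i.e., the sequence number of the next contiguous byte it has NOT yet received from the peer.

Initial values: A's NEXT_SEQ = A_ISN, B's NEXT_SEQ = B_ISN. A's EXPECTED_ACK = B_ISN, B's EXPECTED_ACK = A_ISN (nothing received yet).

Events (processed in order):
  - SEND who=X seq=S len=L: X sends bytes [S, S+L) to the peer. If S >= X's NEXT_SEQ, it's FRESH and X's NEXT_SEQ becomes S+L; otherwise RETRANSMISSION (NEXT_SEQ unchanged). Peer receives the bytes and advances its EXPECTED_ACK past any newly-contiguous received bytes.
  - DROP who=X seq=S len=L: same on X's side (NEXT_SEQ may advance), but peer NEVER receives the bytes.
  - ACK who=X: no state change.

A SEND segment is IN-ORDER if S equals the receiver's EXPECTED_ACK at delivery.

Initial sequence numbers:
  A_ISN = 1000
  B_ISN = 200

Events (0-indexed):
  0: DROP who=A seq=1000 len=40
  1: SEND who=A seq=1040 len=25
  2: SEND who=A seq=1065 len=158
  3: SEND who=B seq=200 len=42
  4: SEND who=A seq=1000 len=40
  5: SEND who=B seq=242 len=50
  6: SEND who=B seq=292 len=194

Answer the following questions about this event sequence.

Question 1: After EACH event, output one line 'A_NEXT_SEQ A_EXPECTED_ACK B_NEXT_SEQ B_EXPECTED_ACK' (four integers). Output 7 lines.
1040 200 200 1000
1065 200 200 1000
1223 200 200 1000
1223 242 242 1000
1223 242 242 1223
1223 292 292 1223
1223 486 486 1223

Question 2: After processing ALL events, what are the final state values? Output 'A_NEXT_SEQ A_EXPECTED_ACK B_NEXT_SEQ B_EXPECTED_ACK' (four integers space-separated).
After event 0: A_seq=1040 A_ack=200 B_seq=200 B_ack=1000
After event 1: A_seq=1065 A_ack=200 B_seq=200 B_ack=1000
After event 2: A_seq=1223 A_ack=200 B_seq=200 B_ack=1000
After event 3: A_seq=1223 A_ack=242 B_seq=242 B_ack=1000
After event 4: A_seq=1223 A_ack=242 B_seq=242 B_ack=1223
After event 5: A_seq=1223 A_ack=292 B_seq=292 B_ack=1223
After event 6: A_seq=1223 A_ack=486 B_seq=486 B_ack=1223

Answer: 1223 486 486 1223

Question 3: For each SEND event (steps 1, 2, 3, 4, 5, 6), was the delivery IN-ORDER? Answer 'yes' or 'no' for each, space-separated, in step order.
Step 1: SEND seq=1040 -> out-of-order
Step 2: SEND seq=1065 -> out-of-order
Step 3: SEND seq=200 -> in-order
Step 4: SEND seq=1000 -> in-order
Step 5: SEND seq=242 -> in-order
Step 6: SEND seq=292 -> in-order

Answer: no no yes yes yes yes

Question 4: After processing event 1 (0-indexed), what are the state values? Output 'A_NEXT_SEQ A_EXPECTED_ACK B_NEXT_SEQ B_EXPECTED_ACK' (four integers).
After event 0: A_seq=1040 A_ack=200 B_seq=200 B_ack=1000
After event 1: A_seq=1065 A_ack=200 B_seq=200 B_ack=1000

1065 200 200 1000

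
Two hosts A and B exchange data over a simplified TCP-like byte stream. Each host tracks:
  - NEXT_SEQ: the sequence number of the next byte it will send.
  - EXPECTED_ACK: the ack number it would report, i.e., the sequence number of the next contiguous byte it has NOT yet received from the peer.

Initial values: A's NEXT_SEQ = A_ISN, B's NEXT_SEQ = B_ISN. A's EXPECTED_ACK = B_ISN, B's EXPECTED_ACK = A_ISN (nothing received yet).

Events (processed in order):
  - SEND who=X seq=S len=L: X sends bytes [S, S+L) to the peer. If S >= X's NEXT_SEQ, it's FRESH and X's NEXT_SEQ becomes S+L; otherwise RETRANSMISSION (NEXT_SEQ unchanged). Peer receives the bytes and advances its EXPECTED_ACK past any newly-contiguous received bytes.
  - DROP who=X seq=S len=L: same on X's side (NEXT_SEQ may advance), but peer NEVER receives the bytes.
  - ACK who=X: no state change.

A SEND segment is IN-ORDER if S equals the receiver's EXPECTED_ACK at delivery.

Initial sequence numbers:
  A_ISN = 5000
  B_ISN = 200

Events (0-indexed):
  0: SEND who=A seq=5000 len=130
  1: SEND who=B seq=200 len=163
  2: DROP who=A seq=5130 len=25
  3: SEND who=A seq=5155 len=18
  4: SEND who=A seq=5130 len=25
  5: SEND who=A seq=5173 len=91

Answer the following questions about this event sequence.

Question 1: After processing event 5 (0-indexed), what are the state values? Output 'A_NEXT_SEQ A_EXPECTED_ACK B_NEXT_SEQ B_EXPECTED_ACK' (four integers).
After event 0: A_seq=5130 A_ack=200 B_seq=200 B_ack=5130
After event 1: A_seq=5130 A_ack=363 B_seq=363 B_ack=5130
After event 2: A_seq=5155 A_ack=363 B_seq=363 B_ack=5130
After event 3: A_seq=5173 A_ack=363 B_seq=363 B_ack=5130
After event 4: A_seq=5173 A_ack=363 B_seq=363 B_ack=5173
After event 5: A_seq=5264 A_ack=363 B_seq=363 B_ack=5264

5264 363 363 5264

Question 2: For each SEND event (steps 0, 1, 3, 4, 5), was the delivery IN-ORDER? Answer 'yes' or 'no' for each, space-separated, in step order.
Answer: yes yes no yes yes

Derivation:
Step 0: SEND seq=5000 -> in-order
Step 1: SEND seq=200 -> in-order
Step 3: SEND seq=5155 -> out-of-order
Step 4: SEND seq=5130 -> in-order
Step 5: SEND seq=5173 -> in-order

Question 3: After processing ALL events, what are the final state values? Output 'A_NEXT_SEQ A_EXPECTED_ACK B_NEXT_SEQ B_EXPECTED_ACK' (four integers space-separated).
After event 0: A_seq=5130 A_ack=200 B_seq=200 B_ack=5130
After event 1: A_seq=5130 A_ack=363 B_seq=363 B_ack=5130
After event 2: A_seq=5155 A_ack=363 B_seq=363 B_ack=5130
After event 3: A_seq=5173 A_ack=363 B_seq=363 B_ack=5130
After event 4: A_seq=5173 A_ack=363 B_seq=363 B_ack=5173
After event 5: A_seq=5264 A_ack=363 B_seq=363 B_ack=5264

Answer: 5264 363 363 5264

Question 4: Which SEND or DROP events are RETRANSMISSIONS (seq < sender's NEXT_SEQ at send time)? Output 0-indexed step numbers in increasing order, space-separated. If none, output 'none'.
Answer: 4

Derivation:
Step 0: SEND seq=5000 -> fresh
Step 1: SEND seq=200 -> fresh
Step 2: DROP seq=5130 -> fresh
Step 3: SEND seq=5155 -> fresh
Step 4: SEND seq=5130 -> retransmit
Step 5: SEND seq=5173 -> fresh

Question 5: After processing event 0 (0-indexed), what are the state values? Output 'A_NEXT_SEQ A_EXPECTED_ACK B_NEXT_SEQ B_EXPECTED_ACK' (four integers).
After event 0: A_seq=5130 A_ack=200 B_seq=200 B_ack=5130

5130 200 200 5130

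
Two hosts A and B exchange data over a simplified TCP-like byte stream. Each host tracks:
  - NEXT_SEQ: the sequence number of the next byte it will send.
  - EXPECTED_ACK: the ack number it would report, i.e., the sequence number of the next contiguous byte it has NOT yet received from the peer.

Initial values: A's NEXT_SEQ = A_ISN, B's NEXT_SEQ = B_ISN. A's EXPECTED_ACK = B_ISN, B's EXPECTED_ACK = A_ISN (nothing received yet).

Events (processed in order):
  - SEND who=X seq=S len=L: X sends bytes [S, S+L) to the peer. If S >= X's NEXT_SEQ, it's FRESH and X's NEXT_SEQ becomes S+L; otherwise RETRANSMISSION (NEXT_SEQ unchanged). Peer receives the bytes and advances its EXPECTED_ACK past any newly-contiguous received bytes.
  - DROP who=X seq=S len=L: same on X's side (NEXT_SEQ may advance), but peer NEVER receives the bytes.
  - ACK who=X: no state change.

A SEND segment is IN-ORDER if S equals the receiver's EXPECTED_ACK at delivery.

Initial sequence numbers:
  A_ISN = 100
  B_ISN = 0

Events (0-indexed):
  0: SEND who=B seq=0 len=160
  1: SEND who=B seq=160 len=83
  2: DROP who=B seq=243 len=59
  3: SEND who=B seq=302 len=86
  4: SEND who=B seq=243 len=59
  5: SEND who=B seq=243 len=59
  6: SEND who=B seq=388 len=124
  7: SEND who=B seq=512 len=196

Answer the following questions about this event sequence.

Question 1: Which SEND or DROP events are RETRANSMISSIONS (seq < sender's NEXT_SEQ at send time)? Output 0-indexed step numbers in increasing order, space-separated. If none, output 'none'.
Answer: 4 5

Derivation:
Step 0: SEND seq=0 -> fresh
Step 1: SEND seq=160 -> fresh
Step 2: DROP seq=243 -> fresh
Step 3: SEND seq=302 -> fresh
Step 4: SEND seq=243 -> retransmit
Step 5: SEND seq=243 -> retransmit
Step 6: SEND seq=388 -> fresh
Step 7: SEND seq=512 -> fresh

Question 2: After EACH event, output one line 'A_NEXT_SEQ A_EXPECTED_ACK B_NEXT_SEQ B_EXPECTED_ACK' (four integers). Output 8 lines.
100 160 160 100
100 243 243 100
100 243 302 100
100 243 388 100
100 388 388 100
100 388 388 100
100 512 512 100
100 708 708 100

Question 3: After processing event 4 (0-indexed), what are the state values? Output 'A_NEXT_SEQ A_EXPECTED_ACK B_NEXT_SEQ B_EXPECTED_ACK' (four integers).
After event 0: A_seq=100 A_ack=160 B_seq=160 B_ack=100
After event 1: A_seq=100 A_ack=243 B_seq=243 B_ack=100
After event 2: A_seq=100 A_ack=243 B_seq=302 B_ack=100
After event 3: A_seq=100 A_ack=243 B_seq=388 B_ack=100
After event 4: A_seq=100 A_ack=388 B_seq=388 B_ack=100

100 388 388 100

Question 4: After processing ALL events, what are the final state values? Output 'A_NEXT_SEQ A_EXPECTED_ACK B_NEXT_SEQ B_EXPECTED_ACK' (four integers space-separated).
After event 0: A_seq=100 A_ack=160 B_seq=160 B_ack=100
After event 1: A_seq=100 A_ack=243 B_seq=243 B_ack=100
After event 2: A_seq=100 A_ack=243 B_seq=302 B_ack=100
After event 3: A_seq=100 A_ack=243 B_seq=388 B_ack=100
After event 4: A_seq=100 A_ack=388 B_seq=388 B_ack=100
After event 5: A_seq=100 A_ack=388 B_seq=388 B_ack=100
After event 6: A_seq=100 A_ack=512 B_seq=512 B_ack=100
After event 7: A_seq=100 A_ack=708 B_seq=708 B_ack=100

Answer: 100 708 708 100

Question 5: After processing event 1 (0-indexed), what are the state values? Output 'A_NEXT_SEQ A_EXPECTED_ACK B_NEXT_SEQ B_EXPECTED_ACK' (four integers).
After event 0: A_seq=100 A_ack=160 B_seq=160 B_ack=100
After event 1: A_seq=100 A_ack=243 B_seq=243 B_ack=100

100 243 243 100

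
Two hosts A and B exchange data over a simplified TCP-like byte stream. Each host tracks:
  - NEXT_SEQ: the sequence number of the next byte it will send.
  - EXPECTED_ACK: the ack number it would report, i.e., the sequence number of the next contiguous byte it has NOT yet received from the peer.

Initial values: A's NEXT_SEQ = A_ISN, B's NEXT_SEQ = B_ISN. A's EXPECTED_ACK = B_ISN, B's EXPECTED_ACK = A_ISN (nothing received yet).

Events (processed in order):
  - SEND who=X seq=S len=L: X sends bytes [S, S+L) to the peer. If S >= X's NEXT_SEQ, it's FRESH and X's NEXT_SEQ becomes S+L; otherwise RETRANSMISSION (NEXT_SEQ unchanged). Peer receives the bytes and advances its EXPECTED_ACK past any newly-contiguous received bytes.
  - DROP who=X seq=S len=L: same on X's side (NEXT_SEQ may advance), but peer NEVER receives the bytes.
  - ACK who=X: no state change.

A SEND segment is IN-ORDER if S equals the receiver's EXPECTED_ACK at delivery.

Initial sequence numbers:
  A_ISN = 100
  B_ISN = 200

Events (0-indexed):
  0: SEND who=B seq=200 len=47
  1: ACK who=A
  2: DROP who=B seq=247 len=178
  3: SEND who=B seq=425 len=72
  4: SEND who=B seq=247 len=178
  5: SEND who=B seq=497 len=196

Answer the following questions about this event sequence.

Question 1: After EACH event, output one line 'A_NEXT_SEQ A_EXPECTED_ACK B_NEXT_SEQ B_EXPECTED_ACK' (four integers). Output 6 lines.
100 247 247 100
100 247 247 100
100 247 425 100
100 247 497 100
100 497 497 100
100 693 693 100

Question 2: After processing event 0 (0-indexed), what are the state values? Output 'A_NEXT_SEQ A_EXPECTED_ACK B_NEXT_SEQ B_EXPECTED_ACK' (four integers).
After event 0: A_seq=100 A_ack=247 B_seq=247 B_ack=100

100 247 247 100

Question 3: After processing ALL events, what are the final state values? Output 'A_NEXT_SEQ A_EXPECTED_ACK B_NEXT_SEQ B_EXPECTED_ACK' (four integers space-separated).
After event 0: A_seq=100 A_ack=247 B_seq=247 B_ack=100
After event 1: A_seq=100 A_ack=247 B_seq=247 B_ack=100
After event 2: A_seq=100 A_ack=247 B_seq=425 B_ack=100
After event 3: A_seq=100 A_ack=247 B_seq=497 B_ack=100
After event 4: A_seq=100 A_ack=497 B_seq=497 B_ack=100
After event 5: A_seq=100 A_ack=693 B_seq=693 B_ack=100

Answer: 100 693 693 100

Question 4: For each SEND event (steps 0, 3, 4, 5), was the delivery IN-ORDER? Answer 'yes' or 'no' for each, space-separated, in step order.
Step 0: SEND seq=200 -> in-order
Step 3: SEND seq=425 -> out-of-order
Step 4: SEND seq=247 -> in-order
Step 5: SEND seq=497 -> in-order

Answer: yes no yes yes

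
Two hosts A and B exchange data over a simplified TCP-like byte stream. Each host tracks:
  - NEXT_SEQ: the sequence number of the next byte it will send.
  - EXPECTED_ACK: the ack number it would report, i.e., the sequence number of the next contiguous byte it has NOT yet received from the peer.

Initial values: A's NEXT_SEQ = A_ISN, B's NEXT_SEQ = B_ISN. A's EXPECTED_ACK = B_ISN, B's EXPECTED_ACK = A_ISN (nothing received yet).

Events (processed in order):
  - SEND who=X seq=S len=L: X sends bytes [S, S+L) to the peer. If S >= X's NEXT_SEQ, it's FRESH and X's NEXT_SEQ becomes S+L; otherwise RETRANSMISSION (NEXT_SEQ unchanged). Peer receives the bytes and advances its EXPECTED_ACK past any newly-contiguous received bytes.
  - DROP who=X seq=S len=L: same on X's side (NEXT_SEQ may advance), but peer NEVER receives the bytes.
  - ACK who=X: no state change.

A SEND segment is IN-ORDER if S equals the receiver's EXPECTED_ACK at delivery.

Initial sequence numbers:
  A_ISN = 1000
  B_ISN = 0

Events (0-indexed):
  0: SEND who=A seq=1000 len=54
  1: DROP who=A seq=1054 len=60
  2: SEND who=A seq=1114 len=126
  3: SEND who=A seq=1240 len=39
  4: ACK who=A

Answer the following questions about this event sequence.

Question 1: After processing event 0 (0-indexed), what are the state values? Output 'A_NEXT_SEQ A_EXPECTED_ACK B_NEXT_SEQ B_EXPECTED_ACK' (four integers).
After event 0: A_seq=1054 A_ack=0 B_seq=0 B_ack=1054

1054 0 0 1054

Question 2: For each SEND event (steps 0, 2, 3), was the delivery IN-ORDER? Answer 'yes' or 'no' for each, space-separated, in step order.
Step 0: SEND seq=1000 -> in-order
Step 2: SEND seq=1114 -> out-of-order
Step 3: SEND seq=1240 -> out-of-order

Answer: yes no no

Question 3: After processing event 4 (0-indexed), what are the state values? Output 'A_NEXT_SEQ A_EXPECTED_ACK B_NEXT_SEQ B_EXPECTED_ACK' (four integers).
After event 0: A_seq=1054 A_ack=0 B_seq=0 B_ack=1054
After event 1: A_seq=1114 A_ack=0 B_seq=0 B_ack=1054
After event 2: A_seq=1240 A_ack=0 B_seq=0 B_ack=1054
After event 3: A_seq=1279 A_ack=0 B_seq=0 B_ack=1054
After event 4: A_seq=1279 A_ack=0 B_seq=0 B_ack=1054

1279 0 0 1054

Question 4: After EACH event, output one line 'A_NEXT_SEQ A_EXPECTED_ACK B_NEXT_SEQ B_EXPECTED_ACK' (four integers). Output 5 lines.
1054 0 0 1054
1114 0 0 1054
1240 0 0 1054
1279 0 0 1054
1279 0 0 1054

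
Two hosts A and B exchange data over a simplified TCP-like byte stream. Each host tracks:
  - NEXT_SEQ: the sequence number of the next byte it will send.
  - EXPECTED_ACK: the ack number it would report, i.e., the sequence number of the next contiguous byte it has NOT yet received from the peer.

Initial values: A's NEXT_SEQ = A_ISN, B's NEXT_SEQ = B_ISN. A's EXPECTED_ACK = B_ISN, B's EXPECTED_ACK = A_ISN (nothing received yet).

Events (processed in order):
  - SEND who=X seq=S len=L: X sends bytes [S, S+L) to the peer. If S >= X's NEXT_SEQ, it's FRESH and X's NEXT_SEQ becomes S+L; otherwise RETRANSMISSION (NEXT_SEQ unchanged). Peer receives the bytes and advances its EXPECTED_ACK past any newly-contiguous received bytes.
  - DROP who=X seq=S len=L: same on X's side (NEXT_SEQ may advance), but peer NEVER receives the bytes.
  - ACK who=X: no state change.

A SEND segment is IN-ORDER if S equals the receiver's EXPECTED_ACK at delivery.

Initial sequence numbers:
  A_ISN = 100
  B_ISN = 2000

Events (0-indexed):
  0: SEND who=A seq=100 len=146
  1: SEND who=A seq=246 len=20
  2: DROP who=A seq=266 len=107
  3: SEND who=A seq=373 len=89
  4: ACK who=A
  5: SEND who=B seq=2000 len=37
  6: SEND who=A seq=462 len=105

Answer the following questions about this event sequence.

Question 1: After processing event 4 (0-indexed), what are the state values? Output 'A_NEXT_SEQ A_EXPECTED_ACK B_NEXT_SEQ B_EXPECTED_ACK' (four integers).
After event 0: A_seq=246 A_ack=2000 B_seq=2000 B_ack=246
After event 1: A_seq=266 A_ack=2000 B_seq=2000 B_ack=266
After event 2: A_seq=373 A_ack=2000 B_seq=2000 B_ack=266
After event 3: A_seq=462 A_ack=2000 B_seq=2000 B_ack=266
After event 4: A_seq=462 A_ack=2000 B_seq=2000 B_ack=266

462 2000 2000 266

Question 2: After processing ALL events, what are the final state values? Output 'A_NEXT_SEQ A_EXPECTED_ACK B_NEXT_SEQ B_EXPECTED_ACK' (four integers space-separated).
Answer: 567 2037 2037 266

Derivation:
After event 0: A_seq=246 A_ack=2000 B_seq=2000 B_ack=246
After event 1: A_seq=266 A_ack=2000 B_seq=2000 B_ack=266
After event 2: A_seq=373 A_ack=2000 B_seq=2000 B_ack=266
After event 3: A_seq=462 A_ack=2000 B_seq=2000 B_ack=266
After event 4: A_seq=462 A_ack=2000 B_seq=2000 B_ack=266
After event 5: A_seq=462 A_ack=2037 B_seq=2037 B_ack=266
After event 6: A_seq=567 A_ack=2037 B_seq=2037 B_ack=266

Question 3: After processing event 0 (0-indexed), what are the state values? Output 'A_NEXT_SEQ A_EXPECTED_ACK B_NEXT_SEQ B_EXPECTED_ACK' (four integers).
After event 0: A_seq=246 A_ack=2000 B_seq=2000 B_ack=246

246 2000 2000 246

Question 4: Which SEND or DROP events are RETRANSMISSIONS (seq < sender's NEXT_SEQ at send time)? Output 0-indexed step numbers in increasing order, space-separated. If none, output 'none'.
Answer: none

Derivation:
Step 0: SEND seq=100 -> fresh
Step 1: SEND seq=246 -> fresh
Step 2: DROP seq=266 -> fresh
Step 3: SEND seq=373 -> fresh
Step 5: SEND seq=2000 -> fresh
Step 6: SEND seq=462 -> fresh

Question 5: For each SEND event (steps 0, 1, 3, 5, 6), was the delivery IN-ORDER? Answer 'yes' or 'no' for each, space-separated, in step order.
Answer: yes yes no yes no

Derivation:
Step 0: SEND seq=100 -> in-order
Step 1: SEND seq=246 -> in-order
Step 3: SEND seq=373 -> out-of-order
Step 5: SEND seq=2000 -> in-order
Step 6: SEND seq=462 -> out-of-order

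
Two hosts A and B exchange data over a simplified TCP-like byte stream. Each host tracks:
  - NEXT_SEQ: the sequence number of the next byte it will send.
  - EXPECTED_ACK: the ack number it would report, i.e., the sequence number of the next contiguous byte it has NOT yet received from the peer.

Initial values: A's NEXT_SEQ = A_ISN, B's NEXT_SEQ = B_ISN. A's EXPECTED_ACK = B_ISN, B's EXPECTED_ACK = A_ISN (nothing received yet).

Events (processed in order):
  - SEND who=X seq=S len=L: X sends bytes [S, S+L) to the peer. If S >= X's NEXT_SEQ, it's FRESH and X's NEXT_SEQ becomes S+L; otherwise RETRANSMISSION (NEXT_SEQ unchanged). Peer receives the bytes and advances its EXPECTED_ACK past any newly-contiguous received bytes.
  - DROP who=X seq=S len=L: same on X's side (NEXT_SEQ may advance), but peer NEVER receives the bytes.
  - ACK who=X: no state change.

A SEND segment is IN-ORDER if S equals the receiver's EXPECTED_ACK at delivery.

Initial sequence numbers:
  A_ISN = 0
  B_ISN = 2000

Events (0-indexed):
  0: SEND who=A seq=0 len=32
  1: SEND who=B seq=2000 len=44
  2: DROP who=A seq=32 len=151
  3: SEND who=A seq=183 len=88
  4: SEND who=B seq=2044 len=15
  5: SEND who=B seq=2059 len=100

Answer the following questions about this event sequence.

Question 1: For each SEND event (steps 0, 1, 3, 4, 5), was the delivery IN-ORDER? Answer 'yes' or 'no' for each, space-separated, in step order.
Answer: yes yes no yes yes

Derivation:
Step 0: SEND seq=0 -> in-order
Step 1: SEND seq=2000 -> in-order
Step 3: SEND seq=183 -> out-of-order
Step 4: SEND seq=2044 -> in-order
Step 5: SEND seq=2059 -> in-order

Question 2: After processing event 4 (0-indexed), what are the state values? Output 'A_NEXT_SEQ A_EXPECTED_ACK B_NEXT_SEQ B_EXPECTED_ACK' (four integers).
After event 0: A_seq=32 A_ack=2000 B_seq=2000 B_ack=32
After event 1: A_seq=32 A_ack=2044 B_seq=2044 B_ack=32
After event 2: A_seq=183 A_ack=2044 B_seq=2044 B_ack=32
After event 3: A_seq=271 A_ack=2044 B_seq=2044 B_ack=32
After event 4: A_seq=271 A_ack=2059 B_seq=2059 B_ack=32

271 2059 2059 32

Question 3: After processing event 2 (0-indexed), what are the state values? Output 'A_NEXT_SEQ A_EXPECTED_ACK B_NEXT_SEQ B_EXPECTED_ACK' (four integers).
After event 0: A_seq=32 A_ack=2000 B_seq=2000 B_ack=32
After event 1: A_seq=32 A_ack=2044 B_seq=2044 B_ack=32
After event 2: A_seq=183 A_ack=2044 B_seq=2044 B_ack=32

183 2044 2044 32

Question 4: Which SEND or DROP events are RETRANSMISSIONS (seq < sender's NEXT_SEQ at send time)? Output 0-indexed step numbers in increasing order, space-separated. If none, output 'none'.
Answer: none

Derivation:
Step 0: SEND seq=0 -> fresh
Step 1: SEND seq=2000 -> fresh
Step 2: DROP seq=32 -> fresh
Step 3: SEND seq=183 -> fresh
Step 4: SEND seq=2044 -> fresh
Step 5: SEND seq=2059 -> fresh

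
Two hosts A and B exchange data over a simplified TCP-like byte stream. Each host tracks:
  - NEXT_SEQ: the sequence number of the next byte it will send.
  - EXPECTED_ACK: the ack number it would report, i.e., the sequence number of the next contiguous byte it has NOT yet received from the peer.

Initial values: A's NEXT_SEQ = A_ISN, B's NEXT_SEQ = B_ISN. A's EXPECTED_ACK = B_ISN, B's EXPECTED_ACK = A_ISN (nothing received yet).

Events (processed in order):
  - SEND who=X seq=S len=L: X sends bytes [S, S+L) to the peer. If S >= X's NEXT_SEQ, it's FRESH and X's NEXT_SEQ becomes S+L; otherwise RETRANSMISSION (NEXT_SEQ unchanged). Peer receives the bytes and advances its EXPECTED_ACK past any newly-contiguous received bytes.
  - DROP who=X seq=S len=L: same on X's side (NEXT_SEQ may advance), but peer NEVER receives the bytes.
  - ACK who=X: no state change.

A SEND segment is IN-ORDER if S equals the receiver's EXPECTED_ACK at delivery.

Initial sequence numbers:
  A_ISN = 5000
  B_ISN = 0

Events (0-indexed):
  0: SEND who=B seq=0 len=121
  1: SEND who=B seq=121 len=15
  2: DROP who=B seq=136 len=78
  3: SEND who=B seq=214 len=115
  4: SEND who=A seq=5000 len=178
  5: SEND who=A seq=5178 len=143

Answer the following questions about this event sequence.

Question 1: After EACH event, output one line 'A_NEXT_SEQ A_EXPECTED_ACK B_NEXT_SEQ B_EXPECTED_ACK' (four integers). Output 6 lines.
5000 121 121 5000
5000 136 136 5000
5000 136 214 5000
5000 136 329 5000
5178 136 329 5178
5321 136 329 5321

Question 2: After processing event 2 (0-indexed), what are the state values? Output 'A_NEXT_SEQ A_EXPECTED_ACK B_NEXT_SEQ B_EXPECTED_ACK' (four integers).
After event 0: A_seq=5000 A_ack=121 B_seq=121 B_ack=5000
After event 1: A_seq=5000 A_ack=136 B_seq=136 B_ack=5000
After event 2: A_seq=5000 A_ack=136 B_seq=214 B_ack=5000

5000 136 214 5000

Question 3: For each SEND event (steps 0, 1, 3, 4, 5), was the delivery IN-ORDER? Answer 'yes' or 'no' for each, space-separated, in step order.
Answer: yes yes no yes yes

Derivation:
Step 0: SEND seq=0 -> in-order
Step 1: SEND seq=121 -> in-order
Step 3: SEND seq=214 -> out-of-order
Step 4: SEND seq=5000 -> in-order
Step 5: SEND seq=5178 -> in-order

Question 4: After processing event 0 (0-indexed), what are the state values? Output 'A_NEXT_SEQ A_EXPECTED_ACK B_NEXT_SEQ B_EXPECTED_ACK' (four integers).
After event 0: A_seq=5000 A_ack=121 B_seq=121 B_ack=5000

5000 121 121 5000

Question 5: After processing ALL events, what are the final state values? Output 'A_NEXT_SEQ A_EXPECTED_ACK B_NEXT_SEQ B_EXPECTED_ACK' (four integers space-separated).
After event 0: A_seq=5000 A_ack=121 B_seq=121 B_ack=5000
After event 1: A_seq=5000 A_ack=136 B_seq=136 B_ack=5000
After event 2: A_seq=5000 A_ack=136 B_seq=214 B_ack=5000
After event 3: A_seq=5000 A_ack=136 B_seq=329 B_ack=5000
After event 4: A_seq=5178 A_ack=136 B_seq=329 B_ack=5178
After event 5: A_seq=5321 A_ack=136 B_seq=329 B_ack=5321

Answer: 5321 136 329 5321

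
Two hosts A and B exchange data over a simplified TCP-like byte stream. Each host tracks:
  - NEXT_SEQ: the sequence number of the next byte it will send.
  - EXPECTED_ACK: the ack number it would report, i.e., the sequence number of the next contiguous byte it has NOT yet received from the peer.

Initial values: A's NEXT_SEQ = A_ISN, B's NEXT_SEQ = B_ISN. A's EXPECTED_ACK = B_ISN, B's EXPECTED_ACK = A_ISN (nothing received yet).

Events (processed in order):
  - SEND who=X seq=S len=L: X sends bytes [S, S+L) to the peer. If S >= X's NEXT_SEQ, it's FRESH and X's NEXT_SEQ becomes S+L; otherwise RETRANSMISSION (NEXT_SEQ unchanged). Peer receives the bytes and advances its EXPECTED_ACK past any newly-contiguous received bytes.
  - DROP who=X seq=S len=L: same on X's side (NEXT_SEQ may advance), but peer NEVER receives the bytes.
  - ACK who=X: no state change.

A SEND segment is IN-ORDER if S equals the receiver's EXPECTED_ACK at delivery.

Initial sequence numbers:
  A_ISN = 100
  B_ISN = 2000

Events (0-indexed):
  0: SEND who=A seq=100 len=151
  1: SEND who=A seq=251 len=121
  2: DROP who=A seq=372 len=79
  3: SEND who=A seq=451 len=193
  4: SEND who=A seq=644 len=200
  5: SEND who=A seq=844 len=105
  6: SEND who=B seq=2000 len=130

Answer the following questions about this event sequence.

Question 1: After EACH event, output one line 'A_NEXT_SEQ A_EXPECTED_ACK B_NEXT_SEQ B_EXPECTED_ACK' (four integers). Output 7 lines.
251 2000 2000 251
372 2000 2000 372
451 2000 2000 372
644 2000 2000 372
844 2000 2000 372
949 2000 2000 372
949 2130 2130 372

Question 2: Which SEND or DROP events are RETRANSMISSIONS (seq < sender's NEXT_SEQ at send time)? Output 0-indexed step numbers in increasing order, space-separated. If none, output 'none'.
Step 0: SEND seq=100 -> fresh
Step 1: SEND seq=251 -> fresh
Step 2: DROP seq=372 -> fresh
Step 3: SEND seq=451 -> fresh
Step 4: SEND seq=644 -> fresh
Step 5: SEND seq=844 -> fresh
Step 6: SEND seq=2000 -> fresh

Answer: none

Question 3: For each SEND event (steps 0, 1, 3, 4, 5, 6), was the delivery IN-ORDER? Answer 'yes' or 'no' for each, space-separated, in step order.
Answer: yes yes no no no yes

Derivation:
Step 0: SEND seq=100 -> in-order
Step 1: SEND seq=251 -> in-order
Step 3: SEND seq=451 -> out-of-order
Step 4: SEND seq=644 -> out-of-order
Step 5: SEND seq=844 -> out-of-order
Step 6: SEND seq=2000 -> in-order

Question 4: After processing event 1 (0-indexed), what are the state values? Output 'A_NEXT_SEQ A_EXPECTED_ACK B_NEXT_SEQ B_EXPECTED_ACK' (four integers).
After event 0: A_seq=251 A_ack=2000 B_seq=2000 B_ack=251
After event 1: A_seq=372 A_ack=2000 B_seq=2000 B_ack=372

372 2000 2000 372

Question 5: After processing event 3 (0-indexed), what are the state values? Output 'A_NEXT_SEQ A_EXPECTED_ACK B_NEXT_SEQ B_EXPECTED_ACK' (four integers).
After event 0: A_seq=251 A_ack=2000 B_seq=2000 B_ack=251
After event 1: A_seq=372 A_ack=2000 B_seq=2000 B_ack=372
After event 2: A_seq=451 A_ack=2000 B_seq=2000 B_ack=372
After event 3: A_seq=644 A_ack=2000 B_seq=2000 B_ack=372

644 2000 2000 372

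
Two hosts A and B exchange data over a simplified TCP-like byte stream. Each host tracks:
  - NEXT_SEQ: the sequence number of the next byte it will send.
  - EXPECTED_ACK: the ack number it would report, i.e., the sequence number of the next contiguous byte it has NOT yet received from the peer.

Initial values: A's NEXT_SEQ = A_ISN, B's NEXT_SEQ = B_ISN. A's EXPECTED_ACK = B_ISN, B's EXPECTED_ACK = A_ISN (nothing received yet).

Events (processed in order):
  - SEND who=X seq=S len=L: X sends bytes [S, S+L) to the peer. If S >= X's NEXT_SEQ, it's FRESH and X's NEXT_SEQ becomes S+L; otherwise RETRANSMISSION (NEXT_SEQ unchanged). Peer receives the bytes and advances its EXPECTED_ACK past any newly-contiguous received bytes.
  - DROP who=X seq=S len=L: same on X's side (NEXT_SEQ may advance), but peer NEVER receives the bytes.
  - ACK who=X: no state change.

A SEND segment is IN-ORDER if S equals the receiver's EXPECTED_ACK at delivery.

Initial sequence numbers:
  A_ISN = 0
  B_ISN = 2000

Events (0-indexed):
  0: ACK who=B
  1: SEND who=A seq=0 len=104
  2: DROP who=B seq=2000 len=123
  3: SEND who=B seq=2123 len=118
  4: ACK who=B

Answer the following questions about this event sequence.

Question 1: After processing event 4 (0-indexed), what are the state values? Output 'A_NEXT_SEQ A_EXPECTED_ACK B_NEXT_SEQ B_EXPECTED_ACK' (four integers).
After event 0: A_seq=0 A_ack=2000 B_seq=2000 B_ack=0
After event 1: A_seq=104 A_ack=2000 B_seq=2000 B_ack=104
After event 2: A_seq=104 A_ack=2000 B_seq=2123 B_ack=104
After event 3: A_seq=104 A_ack=2000 B_seq=2241 B_ack=104
After event 4: A_seq=104 A_ack=2000 B_seq=2241 B_ack=104

104 2000 2241 104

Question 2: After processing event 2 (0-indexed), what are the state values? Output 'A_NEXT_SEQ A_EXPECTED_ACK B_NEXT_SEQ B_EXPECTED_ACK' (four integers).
After event 0: A_seq=0 A_ack=2000 B_seq=2000 B_ack=0
After event 1: A_seq=104 A_ack=2000 B_seq=2000 B_ack=104
After event 2: A_seq=104 A_ack=2000 B_seq=2123 B_ack=104

104 2000 2123 104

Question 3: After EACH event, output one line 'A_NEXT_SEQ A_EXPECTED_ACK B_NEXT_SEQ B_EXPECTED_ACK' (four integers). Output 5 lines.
0 2000 2000 0
104 2000 2000 104
104 2000 2123 104
104 2000 2241 104
104 2000 2241 104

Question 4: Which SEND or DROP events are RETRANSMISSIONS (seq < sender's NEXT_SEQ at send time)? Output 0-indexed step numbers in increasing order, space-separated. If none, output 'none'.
Answer: none

Derivation:
Step 1: SEND seq=0 -> fresh
Step 2: DROP seq=2000 -> fresh
Step 3: SEND seq=2123 -> fresh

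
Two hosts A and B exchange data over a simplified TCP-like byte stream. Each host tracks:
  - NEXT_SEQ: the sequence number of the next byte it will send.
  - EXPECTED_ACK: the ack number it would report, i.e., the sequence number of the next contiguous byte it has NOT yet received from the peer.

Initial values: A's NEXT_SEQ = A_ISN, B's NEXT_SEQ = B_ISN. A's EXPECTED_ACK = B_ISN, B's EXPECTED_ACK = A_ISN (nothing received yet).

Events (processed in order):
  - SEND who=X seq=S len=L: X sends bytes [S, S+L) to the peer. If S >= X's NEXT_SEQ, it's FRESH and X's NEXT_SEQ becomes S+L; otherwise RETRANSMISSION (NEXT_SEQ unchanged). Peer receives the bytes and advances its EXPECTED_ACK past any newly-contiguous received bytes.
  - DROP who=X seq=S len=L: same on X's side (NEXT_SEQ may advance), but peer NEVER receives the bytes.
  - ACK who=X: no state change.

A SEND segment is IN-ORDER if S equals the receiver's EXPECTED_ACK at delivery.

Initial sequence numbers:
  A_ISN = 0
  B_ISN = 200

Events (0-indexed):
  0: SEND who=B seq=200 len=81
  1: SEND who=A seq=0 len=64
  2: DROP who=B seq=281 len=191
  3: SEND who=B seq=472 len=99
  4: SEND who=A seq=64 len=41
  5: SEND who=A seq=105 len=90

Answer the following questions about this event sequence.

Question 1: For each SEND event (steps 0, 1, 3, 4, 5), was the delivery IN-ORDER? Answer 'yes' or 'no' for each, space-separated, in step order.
Answer: yes yes no yes yes

Derivation:
Step 0: SEND seq=200 -> in-order
Step 1: SEND seq=0 -> in-order
Step 3: SEND seq=472 -> out-of-order
Step 4: SEND seq=64 -> in-order
Step 5: SEND seq=105 -> in-order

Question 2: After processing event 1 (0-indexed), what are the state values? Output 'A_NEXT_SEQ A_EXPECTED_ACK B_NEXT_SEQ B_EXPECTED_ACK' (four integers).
After event 0: A_seq=0 A_ack=281 B_seq=281 B_ack=0
After event 1: A_seq=64 A_ack=281 B_seq=281 B_ack=64

64 281 281 64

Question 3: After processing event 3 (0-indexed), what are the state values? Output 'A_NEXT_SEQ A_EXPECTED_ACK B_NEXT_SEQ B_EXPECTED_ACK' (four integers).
After event 0: A_seq=0 A_ack=281 B_seq=281 B_ack=0
After event 1: A_seq=64 A_ack=281 B_seq=281 B_ack=64
After event 2: A_seq=64 A_ack=281 B_seq=472 B_ack=64
After event 3: A_seq=64 A_ack=281 B_seq=571 B_ack=64

64 281 571 64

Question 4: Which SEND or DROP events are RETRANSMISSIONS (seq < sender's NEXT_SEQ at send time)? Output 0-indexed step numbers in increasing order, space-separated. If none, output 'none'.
Step 0: SEND seq=200 -> fresh
Step 1: SEND seq=0 -> fresh
Step 2: DROP seq=281 -> fresh
Step 3: SEND seq=472 -> fresh
Step 4: SEND seq=64 -> fresh
Step 5: SEND seq=105 -> fresh

Answer: none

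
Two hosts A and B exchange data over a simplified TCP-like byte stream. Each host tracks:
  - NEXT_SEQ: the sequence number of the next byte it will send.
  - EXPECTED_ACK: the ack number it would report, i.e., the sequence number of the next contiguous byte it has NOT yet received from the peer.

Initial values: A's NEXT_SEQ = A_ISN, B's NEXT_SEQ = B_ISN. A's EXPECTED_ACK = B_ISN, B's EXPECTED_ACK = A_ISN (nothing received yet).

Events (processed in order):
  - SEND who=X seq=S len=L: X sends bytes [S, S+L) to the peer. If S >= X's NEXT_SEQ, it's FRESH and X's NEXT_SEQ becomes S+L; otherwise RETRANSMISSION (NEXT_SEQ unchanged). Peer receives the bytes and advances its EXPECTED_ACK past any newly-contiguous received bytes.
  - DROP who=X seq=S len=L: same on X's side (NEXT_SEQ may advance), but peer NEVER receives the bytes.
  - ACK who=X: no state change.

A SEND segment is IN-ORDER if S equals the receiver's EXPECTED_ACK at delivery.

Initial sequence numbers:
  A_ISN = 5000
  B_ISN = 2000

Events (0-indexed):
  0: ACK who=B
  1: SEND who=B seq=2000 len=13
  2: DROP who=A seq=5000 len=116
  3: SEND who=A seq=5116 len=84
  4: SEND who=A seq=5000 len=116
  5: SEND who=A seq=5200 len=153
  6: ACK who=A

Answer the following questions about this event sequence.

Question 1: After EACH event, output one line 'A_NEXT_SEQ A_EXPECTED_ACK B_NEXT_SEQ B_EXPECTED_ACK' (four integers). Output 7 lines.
5000 2000 2000 5000
5000 2013 2013 5000
5116 2013 2013 5000
5200 2013 2013 5000
5200 2013 2013 5200
5353 2013 2013 5353
5353 2013 2013 5353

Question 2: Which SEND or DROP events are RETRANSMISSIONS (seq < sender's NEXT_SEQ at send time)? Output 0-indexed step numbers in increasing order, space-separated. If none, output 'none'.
Step 1: SEND seq=2000 -> fresh
Step 2: DROP seq=5000 -> fresh
Step 3: SEND seq=5116 -> fresh
Step 4: SEND seq=5000 -> retransmit
Step 5: SEND seq=5200 -> fresh

Answer: 4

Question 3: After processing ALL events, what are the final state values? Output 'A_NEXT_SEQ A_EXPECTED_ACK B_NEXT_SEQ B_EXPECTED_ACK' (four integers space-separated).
After event 0: A_seq=5000 A_ack=2000 B_seq=2000 B_ack=5000
After event 1: A_seq=5000 A_ack=2013 B_seq=2013 B_ack=5000
After event 2: A_seq=5116 A_ack=2013 B_seq=2013 B_ack=5000
After event 3: A_seq=5200 A_ack=2013 B_seq=2013 B_ack=5000
After event 4: A_seq=5200 A_ack=2013 B_seq=2013 B_ack=5200
After event 5: A_seq=5353 A_ack=2013 B_seq=2013 B_ack=5353
After event 6: A_seq=5353 A_ack=2013 B_seq=2013 B_ack=5353

Answer: 5353 2013 2013 5353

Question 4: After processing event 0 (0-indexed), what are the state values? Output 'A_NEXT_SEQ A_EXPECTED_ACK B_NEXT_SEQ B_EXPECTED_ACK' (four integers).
After event 0: A_seq=5000 A_ack=2000 B_seq=2000 B_ack=5000

5000 2000 2000 5000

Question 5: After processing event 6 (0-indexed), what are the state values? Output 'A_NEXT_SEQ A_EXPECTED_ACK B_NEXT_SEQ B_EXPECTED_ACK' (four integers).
After event 0: A_seq=5000 A_ack=2000 B_seq=2000 B_ack=5000
After event 1: A_seq=5000 A_ack=2013 B_seq=2013 B_ack=5000
After event 2: A_seq=5116 A_ack=2013 B_seq=2013 B_ack=5000
After event 3: A_seq=5200 A_ack=2013 B_seq=2013 B_ack=5000
After event 4: A_seq=5200 A_ack=2013 B_seq=2013 B_ack=5200
After event 5: A_seq=5353 A_ack=2013 B_seq=2013 B_ack=5353
After event 6: A_seq=5353 A_ack=2013 B_seq=2013 B_ack=5353

5353 2013 2013 5353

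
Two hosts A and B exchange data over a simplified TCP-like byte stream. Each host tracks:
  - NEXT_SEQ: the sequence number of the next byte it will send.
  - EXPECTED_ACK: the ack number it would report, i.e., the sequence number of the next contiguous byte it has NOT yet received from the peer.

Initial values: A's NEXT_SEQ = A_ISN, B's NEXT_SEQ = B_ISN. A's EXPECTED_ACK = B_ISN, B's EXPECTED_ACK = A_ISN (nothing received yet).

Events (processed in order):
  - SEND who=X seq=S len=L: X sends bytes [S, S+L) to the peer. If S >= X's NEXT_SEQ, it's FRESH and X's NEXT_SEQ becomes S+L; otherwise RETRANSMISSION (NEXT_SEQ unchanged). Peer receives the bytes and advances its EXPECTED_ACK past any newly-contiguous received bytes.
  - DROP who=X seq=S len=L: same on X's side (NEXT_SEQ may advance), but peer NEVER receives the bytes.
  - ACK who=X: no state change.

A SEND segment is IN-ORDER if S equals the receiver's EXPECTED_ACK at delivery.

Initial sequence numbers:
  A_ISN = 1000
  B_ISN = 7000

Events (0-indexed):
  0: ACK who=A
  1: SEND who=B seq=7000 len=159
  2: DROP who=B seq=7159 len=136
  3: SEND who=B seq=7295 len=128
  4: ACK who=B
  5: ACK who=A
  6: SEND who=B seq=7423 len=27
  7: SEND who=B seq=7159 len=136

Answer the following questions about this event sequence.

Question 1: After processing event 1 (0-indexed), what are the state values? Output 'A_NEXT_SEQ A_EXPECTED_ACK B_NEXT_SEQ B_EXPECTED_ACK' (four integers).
After event 0: A_seq=1000 A_ack=7000 B_seq=7000 B_ack=1000
After event 1: A_seq=1000 A_ack=7159 B_seq=7159 B_ack=1000

1000 7159 7159 1000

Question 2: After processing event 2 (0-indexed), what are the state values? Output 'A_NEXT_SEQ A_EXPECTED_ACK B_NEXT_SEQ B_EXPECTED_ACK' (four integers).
After event 0: A_seq=1000 A_ack=7000 B_seq=7000 B_ack=1000
After event 1: A_seq=1000 A_ack=7159 B_seq=7159 B_ack=1000
After event 2: A_seq=1000 A_ack=7159 B_seq=7295 B_ack=1000

1000 7159 7295 1000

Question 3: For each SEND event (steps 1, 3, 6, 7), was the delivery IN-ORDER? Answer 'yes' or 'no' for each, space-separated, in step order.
Step 1: SEND seq=7000 -> in-order
Step 3: SEND seq=7295 -> out-of-order
Step 6: SEND seq=7423 -> out-of-order
Step 7: SEND seq=7159 -> in-order

Answer: yes no no yes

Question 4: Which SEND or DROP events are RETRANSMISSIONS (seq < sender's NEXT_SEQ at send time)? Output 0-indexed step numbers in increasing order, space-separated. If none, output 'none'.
Answer: 7

Derivation:
Step 1: SEND seq=7000 -> fresh
Step 2: DROP seq=7159 -> fresh
Step 3: SEND seq=7295 -> fresh
Step 6: SEND seq=7423 -> fresh
Step 7: SEND seq=7159 -> retransmit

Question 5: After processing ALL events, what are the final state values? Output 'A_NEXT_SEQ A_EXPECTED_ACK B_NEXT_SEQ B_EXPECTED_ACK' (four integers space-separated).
Answer: 1000 7450 7450 1000

Derivation:
After event 0: A_seq=1000 A_ack=7000 B_seq=7000 B_ack=1000
After event 1: A_seq=1000 A_ack=7159 B_seq=7159 B_ack=1000
After event 2: A_seq=1000 A_ack=7159 B_seq=7295 B_ack=1000
After event 3: A_seq=1000 A_ack=7159 B_seq=7423 B_ack=1000
After event 4: A_seq=1000 A_ack=7159 B_seq=7423 B_ack=1000
After event 5: A_seq=1000 A_ack=7159 B_seq=7423 B_ack=1000
After event 6: A_seq=1000 A_ack=7159 B_seq=7450 B_ack=1000
After event 7: A_seq=1000 A_ack=7450 B_seq=7450 B_ack=1000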